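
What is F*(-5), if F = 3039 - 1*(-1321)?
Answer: -21800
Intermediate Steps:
F = 4360 (F = 3039 + 1321 = 4360)
F*(-5) = 4360*(-5) = -21800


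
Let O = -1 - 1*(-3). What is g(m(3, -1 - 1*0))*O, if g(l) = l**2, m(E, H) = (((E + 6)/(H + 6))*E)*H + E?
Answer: 288/25 ≈ 11.520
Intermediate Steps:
m(E, H) = E + E*H*(6 + E)/(6 + H) (m(E, H) = (((6 + E)/(6 + H))*E)*H + E = (E*(6 + E)/(6 + H))*H + E = E*H*(6 + E)/(6 + H) + E = E + E*H*(6 + E)/(6 + H))
O = 2 (O = -1 + 3 = 2)
g(m(3, -1 - 1*0))*O = (3*(6 + 7*(-1 - 1*0) + 3*(-1 - 1*0))/(6 + (-1 - 1*0)))**2*2 = (3*(6 + 7*(-1 + 0) + 3*(-1 + 0))/(6 + (-1 + 0)))**2*2 = (3*(6 + 7*(-1) + 3*(-1))/(6 - 1))**2*2 = (3*(6 - 7 - 3)/5)**2*2 = (3*(1/5)*(-4))**2*2 = (-12/5)**2*2 = (144/25)*2 = 288/25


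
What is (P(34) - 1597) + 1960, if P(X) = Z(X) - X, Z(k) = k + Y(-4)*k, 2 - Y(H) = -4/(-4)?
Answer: 397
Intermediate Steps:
Y(H) = 1 (Y(H) = 2 - (-4)/(-4) = 2 - (-4)*(-1)/4 = 2 - 1*1 = 2 - 1 = 1)
Z(k) = 2*k (Z(k) = k + 1*k = k + k = 2*k)
P(X) = X (P(X) = 2*X - X = X)
(P(34) - 1597) + 1960 = (34 - 1597) + 1960 = -1563 + 1960 = 397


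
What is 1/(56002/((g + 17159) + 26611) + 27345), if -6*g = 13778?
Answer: 124421/3402460251 ≈ 3.6568e-5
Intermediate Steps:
g = -6889/3 (g = -1/6*13778 = -6889/3 ≈ -2296.3)
1/(56002/((g + 17159) + 26611) + 27345) = 1/(56002/((-6889/3 + 17159) + 26611) + 27345) = 1/(56002/(44588/3 + 26611) + 27345) = 1/(56002/(124421/3) + 27345) = 1/(56002*(3/124421) + 27345) = 1/(168006/124421 + 27345) = 1/(3402460251/124421) = 124421/3402460251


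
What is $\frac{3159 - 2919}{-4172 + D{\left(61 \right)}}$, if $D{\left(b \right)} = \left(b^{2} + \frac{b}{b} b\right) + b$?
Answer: $- \frac{240}{329} \approx -0.72948$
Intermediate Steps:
$D{\left(b \right)} = b^{2} + 2 b$ ($D{\left(b \right)} = \left(b^{2} + 1 b\right) + b = \left(b^{2} + b\right) + b = \left(b + b^{2}\right) + b = b^{2} + 2 b$)
$\frac{3159 - 2919}{-4172 + D{\left(61 \right)}} = \frac{3159 - 2919}{-4172 + 61 \left(2 + 61\right)} = \frac{240}{-4172 + 61 \cdot 63} = \frac{240}{-4172 + 3843} = \frac{240}{-329} = 240 \left(- \frac{1}{329}\right) = - \frac{240}{329}$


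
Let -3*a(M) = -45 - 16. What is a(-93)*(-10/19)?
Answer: -610/57 ≈ -10.702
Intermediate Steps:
a(M) = 61/3 (a(M) = -(-45 - 16)/3 = -⅓*(-61) = 61/3)
a(-93)*(-10/19) = 61*(-10/19)/3 = 61*(-10*1/19)/3 = (61/3)*(-10/19) = -610/57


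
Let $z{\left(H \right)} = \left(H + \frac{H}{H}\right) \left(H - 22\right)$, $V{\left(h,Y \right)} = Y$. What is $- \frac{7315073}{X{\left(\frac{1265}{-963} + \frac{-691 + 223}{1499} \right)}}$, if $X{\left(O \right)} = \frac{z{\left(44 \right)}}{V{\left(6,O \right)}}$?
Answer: $\frac{17167883810087}{1429101630} \approx 12013.0$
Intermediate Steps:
$z{\left(H \right)} = \left(1 + H\right) \left(-22 + H\right)$ ($z{\left(H \right)} = \left(H + 1\right) \left(-22 + H\right) = \left(1 + H\right) \left(-22 + H\right)$)
$X{\left(O \right)} = \frac{990}{O}$ ($X{\left(O \right)} = \frac{-22 + 44^{2} - 924}{O} = \frac{-22 + 1936 - 924}{O} = \frac{990}{O}$)
$- \frac{7315073}{X{\left(\frac{1265}{-963} + \frac{-691 + 223}{1499} \right)}} = - \frac{7315073}{990 \frac{1}{\frac{1265}{-963} + \frac{-691 + 223}{1499}}} = - \frac{7315073}{990 \frac{1}{1265 \left(- \frac{1}{963}\right) - \frac{468}{1499}}} = - \frac{7315073}{990 \frac{1}{- \frac{1265}{963} - \frac{468}{1499}}} = - \frac{7315073}{990 \frac{1}{- \frac{2346919}{1443537}}} = - \frac{7315073}{990 \left(- \frac{1443537}{2346919}\right)} = - \frac{7315073}{- \frac{1429101630}{2346919}} = \left(-7315073\right) \left(- \frac{2346919}{1429101630}\right) = \frac{17167883810087}{1429101630}$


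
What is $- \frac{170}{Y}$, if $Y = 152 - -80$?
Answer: $- \frac{85}{116} \approx -0.73276$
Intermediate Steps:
$Y = 232$ ($Y = 152 + 80 = 232$)
$- \frac{170}{Y} = - \frac{170}{232} = \left(-170\right) \frac{1}{232} = - \frac{85}{116}$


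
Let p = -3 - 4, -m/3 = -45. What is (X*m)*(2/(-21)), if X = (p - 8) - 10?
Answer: 2250/7 ≈ 321.43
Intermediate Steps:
m = 135 (m = -3*(-45) = 135)
p = -7
X = -25 (X = (-7 - 8) - 10 = -15 - 10 = -25)
(X*m)*(2/(-21)) = (-25*135)*(2/(-21)) = -6750*(-1)/21 = -3375*(-2/21) = 2250/7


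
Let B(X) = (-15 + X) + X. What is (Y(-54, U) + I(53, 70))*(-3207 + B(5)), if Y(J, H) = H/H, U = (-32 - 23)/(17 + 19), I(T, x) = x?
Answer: -228052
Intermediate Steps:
U = -55/36 ≈ -1.5278
Y(J, H) = 1
B(X) = -15 + 2*X
(Y(-54, U) + I(53, 70))*(-3207 + B(5)) = (1 + 70)*(-3207 + (-15 + 2*5)) = 71*(-3207 + (-15 + 10)) = 71*(-3207 - 5) = 71*(-3212) = -228052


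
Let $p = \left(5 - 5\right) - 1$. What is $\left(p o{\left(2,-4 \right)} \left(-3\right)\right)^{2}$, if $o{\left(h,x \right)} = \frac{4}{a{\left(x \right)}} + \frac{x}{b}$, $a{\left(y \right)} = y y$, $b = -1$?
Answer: $\frac{2601}{16} \approx 162.56$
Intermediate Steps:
$a{\left(y \right)} = y^{2}$
$o{\left(h,x \right)} = - x + \frac{4}{x^{2}}$ ($o{\left(h,x \right)} = \frac{4}{x^{2}} + \frac{x}{-1} = \frac{4}{x^{2}} + x \left(-1\right) = \frac{4}{x^{2}} - x = - x + \frac{4}{x^{2}}$)
$p = -1$ ($p = 0 - 1 = -1$)
$\left(p o{\left(2,-4 \right)} \left(-3\right)\right)^{2} = \left(- (\left(-1\right) \left(-4\right) + \frac{4}{16}) \left(-3\right)\right)^{2} = \left(- (4 + 4 \cdot \frac{1}{16}) \left(-3\right)\right)^{2} = \left(- (4 + \frac{1}{4}) \left(-3\right)\right)^{2} = \left(\left(-1\right) \frac{17}{4} \left(-3\right)\right)^{2} = \left(\left(- \frac{17}{4}\right) \left(-3\right)\right)^{2} = \left(\frac{51}{4}\right)^{2} = \frac{2601}{16}$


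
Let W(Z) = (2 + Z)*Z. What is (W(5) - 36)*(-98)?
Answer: 98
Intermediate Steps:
W(Z) = Z*(2 + Z)
(W(5) - 36)*(-98) = (5*(2 + 5) - 36)*(-98) = (5*7 - 36)*(-98) = (35 - 36)*(-98) = -1*(-98) = 98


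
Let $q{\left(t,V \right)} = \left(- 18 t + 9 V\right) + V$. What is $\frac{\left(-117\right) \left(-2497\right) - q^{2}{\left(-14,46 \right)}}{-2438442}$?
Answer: $\frac{214795}{2438442} \approx 0.088087$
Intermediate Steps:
$q{\left(t,V \right)} = - 18 t + 10 V$
$\frac{\left(-117\right) \left(-2497\right) - q^{2}{\left(-14,46 \right)}}{-2438442} = \frac{\left(-117\right) \left(-2497\right) - \left(\left(-18\right) \left(-14\right) + 10 \cdot 46\right)^{2}}{-2438442} = \left(292149 - \left(252 + 460\right)^{2}\right) \left(- \frac{1}{2438442}\right) = \left(292149 - 712^{2}\right) \left(- \frac{1}{2438442}\right) = \left(292149 - 506944\right) \left(- \frac{1}{2438442}\right) = \left(-214795\right) \left(- \frac{1}{2438442}\right) = \frac{214795}{2438442}$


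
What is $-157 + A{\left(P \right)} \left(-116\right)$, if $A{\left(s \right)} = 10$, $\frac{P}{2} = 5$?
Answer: $-1317$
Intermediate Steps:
$P = 10$ ($P = 2 \cdot 5 = 10$)
$-157 + A{\left(P \right)} \left(-116\right) = -157 + 10 \left(-116\right) = -157 - 1160 = -1317$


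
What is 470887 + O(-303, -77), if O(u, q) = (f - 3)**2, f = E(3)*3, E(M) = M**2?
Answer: 471463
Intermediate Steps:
f = 27 (f = 3**2*3 = 9*3 = 27)
O(u, q) = 576 (O(u, q) = (27 - 3)**2 = 24**2 = 576)
470887 + O(-303, -77) = 470887 + 576 = 471463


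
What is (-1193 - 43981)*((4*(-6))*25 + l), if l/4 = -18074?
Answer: 3293003904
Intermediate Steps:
l = -72296 (l = 4*(-18074) = -72296)
(-1193 - 43981)*((4*(-6))*25 + l) = (-1193 - 43981)*((4*(-6))*25 - 72296) = -45174*(-24*25 - 72296) = -45174*(-600 - 72296) = -45174*(-72896) = 3293003904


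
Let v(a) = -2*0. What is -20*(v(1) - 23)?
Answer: 460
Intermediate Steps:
v(a) = 0
-20*(v(1) - 23) = -20*(0 - 23) = -20*(-23) = 460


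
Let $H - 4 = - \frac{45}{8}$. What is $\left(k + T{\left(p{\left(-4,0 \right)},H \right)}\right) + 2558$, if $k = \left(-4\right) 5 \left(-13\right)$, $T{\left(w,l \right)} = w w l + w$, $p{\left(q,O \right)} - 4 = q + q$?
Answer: $2788$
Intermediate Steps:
$p{\left(q,O \right)} = 4 + 2 q$ ($p{\left(q,O \right)} = 4 + \left(q + q\right) = 4 + 2 q$)
$H = - \frac{13}{8}$ ($H = 4 - \frac{45}{8} = - \frac{13}{8} \approx -1.625$)
$T{\left(w,l \right)} = w + l w^{2}$ ($T{\left(w,l \right)} = w^{2} l + w = l w^{2} + w = w + l w^{2}$)
$k = 260$ ($k = \left(-20\right) \left(-13\right) = 260$)
$\left(k + T{\left(p{\left(-4,0 \right)},H \right)}\right) + 2558 = \left(260 + \left(4 + 2 \left(-4\right)\right) \left(1 - \frac{13 \left(4 + 2 \left(-4\right)\right)}{8}\right)\right) + 2558 = \left(260 + \left(4 - 8\right) \left(1 - \frac{13 \left(4 - 8\right)}{8}\right)\right) + 2558 = \left(260 - 4 \left(1 - - \frac{13}{2}\right)\right) + 2558 = \left(260 - 4 \left(1 + \frac{13}{2}\right)\right) + 2558 = \left(260 - 30\right) + 2558 = 230 + 2558 = 2788$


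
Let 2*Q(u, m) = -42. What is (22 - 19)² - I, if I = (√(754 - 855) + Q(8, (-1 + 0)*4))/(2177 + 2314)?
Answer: 13480/1497 - I*√101/4491 ≈ 9.0047 - 0.0022378*I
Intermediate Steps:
Q(u, m) = -21 (Q(u, m) = (½)*(-42) = -21)
I = -7/1497 + I*√101/4491 (I = (√(754 - 855) - 21)/(2177 + 2314) = (√(-101) - 21)/4491 = (I*√101 - 21)*(1/4491) = (-21 + I*√101)*(1/4491) = -7/1497 + I*√101/4491 ≈ -0.004676 + 0.0022378*I)
(22 - 19)² - I = (22 - 19)² - (-7/1497 + I*√101/4491) = 3² + (7/1497 - I*√101/4491) = 9 + (7/1497 - I*√101/4491) = 13480/1497 - I*√101/4491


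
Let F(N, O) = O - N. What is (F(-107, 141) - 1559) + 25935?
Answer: 24624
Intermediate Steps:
(F(-107, 141) - 1559) + 25935 = ((141 - 1*(-107)) - 1559) + 25935 = ((141 + 107) - 1559) + 25935 = (248 - 1559) + 25935 = -1311 + 25935 = 24624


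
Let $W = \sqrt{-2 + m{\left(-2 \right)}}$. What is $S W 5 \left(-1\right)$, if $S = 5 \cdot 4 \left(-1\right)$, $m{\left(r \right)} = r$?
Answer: $200 i \approx 200.0 i$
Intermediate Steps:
$W = 2 i$ ($W = \sqrt{-2 - 2} = \sqrt{-4} = 2 i \approx 2.0 i$)
$S = -20$ ($S = 20 \left(-1\right) = -20$)
$S W 5 \left(-1\right) = - 20 \cdot 2 i 5 \left(-1\right) = - 40 i 5 \left(-1\right) = - 200 i \left(-1\right) = 200 i$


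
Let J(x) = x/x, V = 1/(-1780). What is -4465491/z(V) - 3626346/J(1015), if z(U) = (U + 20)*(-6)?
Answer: -127769528924/35599 ≈ -3.5891e+6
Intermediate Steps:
V = -1/1780 ≈ -0.00056180
J(x) = 1
z(U) = -120 - 6*U (z(U) = (20 + U)*(-6) = -120 - 6*U)
-4465491/z(V) - 3626346/J(1015) = -4465491/(-120 - 6*(-1/1780)) - 3626346/1 = -4465491/(-120 + 3/890) - 3626346*1 = -4465491/(-106797/890) - 3626346 = -4465491*(-890/106797) - 3626346 = 1324762330/35599 - 3626346 = -127769528924/35599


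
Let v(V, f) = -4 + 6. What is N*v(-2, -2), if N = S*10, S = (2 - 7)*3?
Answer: -300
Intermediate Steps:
S = -15 (S = -5*3 = -15)
v(V, f) = 2
N = -150 (N = -15*10 = -150)
N*v(-2, -2) = -150*2 = -300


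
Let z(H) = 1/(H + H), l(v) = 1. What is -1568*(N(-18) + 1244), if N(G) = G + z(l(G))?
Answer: -1923152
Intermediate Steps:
z(H) = 1/(2*H)
N(G) = ½ + G (N(G) = G + (½)/1 = G + (½)*1 = G + ½ = ½ + G)
-1568*(N(-18) + 1244) = -1568*((½ - 18) + 1244) = -1568*(-35/2 + 1244) = -1568*2453/2 = -1923152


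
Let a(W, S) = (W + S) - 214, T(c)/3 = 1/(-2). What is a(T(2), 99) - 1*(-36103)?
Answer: 71973/2 ≈ 35987.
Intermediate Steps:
T(c) = -3/2 (T(c) = 3/(-2) = 3*(-1/2) = -3/2)
a(W, S) = -214 + S + W (a(W, S) = (S + W) - 214 = -214 + S + W)
a(T(2), 99) - 1*(-36103) = (-214 + 99 - 3/2) - 1*(-36103) = -233/2 + 36103 = 71973/2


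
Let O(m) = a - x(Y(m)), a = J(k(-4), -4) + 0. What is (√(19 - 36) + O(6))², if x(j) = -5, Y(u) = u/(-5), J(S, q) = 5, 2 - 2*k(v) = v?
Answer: (10 + I*√17)² ≈ 83.0 + 82.462*I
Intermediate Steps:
k(v) = 1 - v/2
Y(u) = -u/5 (Y(u) = u*(-⅕) = -u/5)
a = 5 (a = 5 + 0 = 5)
O(m) = 10 (O(m) = 5 - 1*(-5) = 5 + 5 = 10)
(√(19 - 36) + O(6))² = (√(19 - 36) + 10)² = (√(-17) + 10)² = (I*√17 + 10)² = (10 + I*√17)²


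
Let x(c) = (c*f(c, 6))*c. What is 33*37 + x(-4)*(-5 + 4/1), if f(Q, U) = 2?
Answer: 1189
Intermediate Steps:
x(c) = 2*c² (x(c) = (c*2)*c = (2*c)*c = 2*c²)
33*37 + x(-4)*(-5 + 4/1) = 33*37 + (2*(-4)²)*(-5 + 4/1) = 1221 + (2*16)*(-5 + 4*1) = 1221 + 32*(-5 + 4) = 1221 + 32*(-1) = 1221 - 32 = 1189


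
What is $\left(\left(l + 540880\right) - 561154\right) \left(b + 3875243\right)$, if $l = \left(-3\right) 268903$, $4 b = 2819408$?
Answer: $-3787660703385$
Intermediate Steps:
$b = 704852$ ($b = \frac{1}{4} \cdot 2819408 = 704852$)
$l = -806709$
$\left(\left(l + 540880\right) - 561154\right) \left(b + 3875243\right) = \left(\left(-806709 + 540880\right) - 561154\right) \left(704852 + 3875243\right) = \left(-265829 - 561154\right) 4580095 = \left(-826983\right) 4580095 = -3787660703385$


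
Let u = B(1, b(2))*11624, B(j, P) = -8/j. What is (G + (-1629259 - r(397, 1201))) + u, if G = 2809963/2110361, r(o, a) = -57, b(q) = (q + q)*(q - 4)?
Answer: -3634448242071/2110361 ≈ -1.7222e+6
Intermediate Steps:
b(q) = 2*q*(-4 + q) (b(q) = (2*q)*(-4 + q) = 2*q*(-4 + q))
G = 2809963/2110361 (G = 2809963*(1/2110361) = 2809963/2110361 ≈ 1.3315)
u = -92992 (u = -8/1*11624 = -8*1*11624 = -8*11624 = -92992)
(G + (-1629259 - r(397, 1201))) + u = (2809963/2110361 + (-1629259 - 1*(-57))) - 92992 = (2809963/2110361 + (-1629259 + 57)) - 92992 = (2809963/2110361 - 1629202) - 92992 = -3438201551959/2110361 - 92992 = -3634448242071/2110361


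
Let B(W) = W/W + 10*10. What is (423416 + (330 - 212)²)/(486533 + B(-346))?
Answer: 218670/243317 ≈ 0.89870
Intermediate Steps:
B(W) = 101 (B(W) = 1 + 100 = 101)
(423416 + (330 - 212)²)/(486533 + B(-346)) = (423416 + (330 - 212)²)/(486533 + 101) = (423416 + 118²)/486634 = (423416 + 13924)*(1/486634) = 437340*(1/486634) = 218670/243317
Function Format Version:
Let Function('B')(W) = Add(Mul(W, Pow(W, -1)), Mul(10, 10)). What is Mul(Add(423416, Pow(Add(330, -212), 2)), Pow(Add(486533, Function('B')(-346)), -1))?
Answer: Rational(218670, 243317) ≈ 0.89870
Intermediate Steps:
Function('B')(W) = 101 (Function('B')(W) = Add(1, 100) = 101)
Mul(Add(423416, Pow(Add(330, -212), 2)), Pow(Add(486533, Function('B')(-346)), -1)) = Mul(Add(423416, Pow(Add(330, -212), 2)), Pow(Add(486533, 101), -1)) = Mul(Add(423416, Pow(118, 2)), Pow(486634, -1)) = Mul(Add(423416, 13924), Rational(1, 486634)) = Mul(437340, Rational(1, 486634)) = Rational(218670, 243317)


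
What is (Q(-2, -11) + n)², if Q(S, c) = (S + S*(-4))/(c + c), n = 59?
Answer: 417316/121 ≈ 3448.9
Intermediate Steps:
Q(S, c) = -3*S/(2*c) (Q(S, c) = (S - 4*S)/((2*c)) = (-3*S)*(1/(2*c)) = -3*S/(2*c))
(Q(-2, -11) + n)² = (-3/2*(-2)/(-11) + 59)² = (-3/2*(-2)*(-1/11) + 59)² = (-3/11 + 59)² = (646/11)² = 417316/121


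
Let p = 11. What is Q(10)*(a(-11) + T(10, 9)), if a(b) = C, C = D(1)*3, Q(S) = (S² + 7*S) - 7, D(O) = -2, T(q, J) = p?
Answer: 815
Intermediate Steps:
T(q, J) = 11
Q(S) = -7 + S² + 7*S
C = -6 (C = -2*3 = -6)
a(b) = -6
Q(10)*(a(-11) + T(10, 9)) = (-7 + 10² + 7*10)*(-6 + 11) = (-7 + 100 + 70)*5 = 163*5 = 815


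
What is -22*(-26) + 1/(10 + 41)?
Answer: 29173/51 ≈ 572.02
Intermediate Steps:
-22*(-26) + 1/(10 + 41) = 572 + 1/51 = 29173/51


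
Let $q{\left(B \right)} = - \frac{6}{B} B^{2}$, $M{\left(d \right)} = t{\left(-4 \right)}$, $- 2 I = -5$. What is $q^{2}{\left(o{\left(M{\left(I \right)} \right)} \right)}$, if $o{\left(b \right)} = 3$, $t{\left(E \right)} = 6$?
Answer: $324$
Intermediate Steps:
$I = \frac{5}{2}$ ($I = \left(- \frac{1}{2}\right) \left(-5\right) = \frac{5}{2} \approx 2.5$)
$M{\left(d \right)} = 6$
$q{\left(B \right)} = - 6 B$
$q^{2}{\left(o{\left(M{\left(I \right)} \right)} \right)} = \left(\left(-6\right) 3\right)^{2} = \left(-18\right)^{2} = 324$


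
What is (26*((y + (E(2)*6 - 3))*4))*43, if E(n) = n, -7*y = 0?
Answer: 40248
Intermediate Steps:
y = 0 (y = -⅐*0 = 0)
(26*((y + (E(2)*6 - 3))*4))*43 = (26*((0 + (2*6 - 3))*4))*43 = (26*((0 + (12 - 3))*4))*43 = (26*((0 + 9)*4))*43 = (26*(9*4))*43 = (26*36)*43 = 936*43 = 40248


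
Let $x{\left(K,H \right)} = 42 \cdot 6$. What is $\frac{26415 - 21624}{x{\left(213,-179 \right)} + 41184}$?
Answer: $\frac{1597}{13812} \approx 0.11562$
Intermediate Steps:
$x{\left(K,H \right)} = 252$
$\frac{26415 - 21624}{x{\left(213,-179 \right)} + 41184} = \frac{26415 - 21624}{252 + 41184} = \frac{4791}{41436} = 4791 \cdot \frac{1}{41436} = \frac{1597}{13812}$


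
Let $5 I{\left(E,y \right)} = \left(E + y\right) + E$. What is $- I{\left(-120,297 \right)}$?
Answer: $- \frac{57}{5} \approx -11.4$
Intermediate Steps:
$I{\left(E,y \right)} = \frac{y}{5} + \frac{2 E}{5}$ ($I{\left(E,y \right)} = \frac{\left(E + y\right) + E}{5} = \frac{y + 2 E}{5} = \frac{y}{5} + \frac{2 E}{5}$)
$- I{\left(-120,297 \right)} = - (\frac{1}{5} \cdot 297 + \frac{2}{5} \left(-120\right)) = - (\frac{297}{5} - 48) = \left(-1\right) \frac{57}{5} = - \frac{57}{5}$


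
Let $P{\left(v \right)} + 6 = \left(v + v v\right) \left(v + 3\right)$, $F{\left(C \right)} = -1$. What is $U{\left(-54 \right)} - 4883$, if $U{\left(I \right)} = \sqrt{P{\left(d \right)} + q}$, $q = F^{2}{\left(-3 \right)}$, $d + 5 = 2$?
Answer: $-4883 + i \sqrt{5} \approx -4883.0 + 2.2361 i$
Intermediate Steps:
$d = -3$ ($d = -5 + 2 = -3$)
$P{\left(v \right)} = -6 + \left(3 + v\right) \left(v + v^{2}\right)$ ($P{\left(v \right)} = -6 + \left(v + v v\right) \left(v + 3\right) = -6 + \left(v + v^{2}\right) \left(3 + v\right) = -6 + \left(3 + v\right) \left(v + v^{2}\right)$)
$q = 1$ ($q = \left(-1\right)^{2} = 1$)
$U{\left(I \right)} = i \sqrt{5}$ ($U{\left(I \right)} = \sqrt{\left(-6 + \left(-3\right)^{3} + 3 \left(-3\right) + 4 \left(-3\right)^{2}\right) + 1} = \sqrt{\left(-6 - 27 - 9 + 4 \cdot 9\right) + 1} = \sqrt{\left(-6 - 27 - 9 + 36\right) + 1} = \sqrt{-6 + 1} = \sqrt{-5} = i \sqrt{5}$)
$U{\left(-54 \right)} - 4883 = i \sqrt{5} - 4883 = -4883 + i \sqrt{5}$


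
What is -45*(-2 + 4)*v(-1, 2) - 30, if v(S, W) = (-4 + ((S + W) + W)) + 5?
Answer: -390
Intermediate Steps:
v(S, W) = 1 + S + 2*W (v(S, W) = (-4 + (S + 2*W)) + 5 = (-4 + S + 2*W) + 5 = 1 + S + 2*W)
-45*(-2 + 4)*v(-1, 2) - 30 = -45*(-2 + 4)*(1 - 1 + 2*2) - 30 = -90*(1 - 1 + 4) - 30 = -90*4 - 30 = -45*8 - 30 = -360 - 30 = -390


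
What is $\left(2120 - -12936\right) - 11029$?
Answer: $4027$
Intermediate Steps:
$\left(2120 - -12936\right) - 11029 = \left(2120 + 12936\right) - 11029 = 15056 - 11029 = 4027$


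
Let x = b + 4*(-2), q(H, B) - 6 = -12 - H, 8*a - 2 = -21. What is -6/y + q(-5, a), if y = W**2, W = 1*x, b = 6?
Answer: -5/2 ≈ -2.5000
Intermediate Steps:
a = -19/8 (a = 1/4 + (1/8)*(-21) = 1/4 - 21/8 = -19/8 ≈ -2.3750)
q(H, B) = -6 - H (q(H, B) = 6 + (-12 - H) = -6 - H)
x = -2 (x = 6 + 4*(-2) = 6 - 8 = -2)
W = -2 (W = 1*(-2) = -2)
y = 4 (y = (-2)**2 = 4)
-6/y + q(-5, a) = -6/4 + (-6 - 1*(-5)) = -6*1/4 + (-6 + 5) = -3/2 - 1 = -5/2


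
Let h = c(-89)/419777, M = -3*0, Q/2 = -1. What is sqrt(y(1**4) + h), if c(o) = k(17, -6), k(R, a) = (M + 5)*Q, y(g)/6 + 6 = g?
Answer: 2*I*sqrt(1321596522410)/419777 ≈ 5.4772*I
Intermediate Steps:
Q = -2 (Q = 2*(-1) = -2)
M = 0
y(g) = -36 + 6*g
k(R, a) = -10 (k(R, a) = (0 + 5)*(-2) = 5*(-2) = -10)
c(o) = -10
h = -10/419777 ≈ -2.3822e-5
sqrt(y(1**4) + h) = sqrt((-36 + 6*1**4) - 10/419777) = sqrt((-36 + 6*1) - 10/419777) = sqrt((-36 + 6) - 10/419777) = sqrt(-30 - 10/419777) = sqrt(-12593320/419777) = 2*I*sqrt(1321596522410)/419777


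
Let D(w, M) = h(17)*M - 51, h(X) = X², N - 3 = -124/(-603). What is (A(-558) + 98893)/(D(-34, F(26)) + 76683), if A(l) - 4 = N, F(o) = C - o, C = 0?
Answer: 29818412/20839077 ≈ 1.4309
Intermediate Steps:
N = 1933/603 (N = 3 - 124/(-603) = 3 - 124*(-1/603) = 3 + 124/603 = 1933/603 ≈ 3.2056)
F(o) = -o (F(o) = 0 - o = -o)
A(l) = 4345/603 (A(l) = 4 + 1933/603 = 4345/603)
D(w, M) = -51 + 289*M (D(w, M) = 17²*M - 51 = 289*M - 51 = -51 + 289*M)
(A(-558) + 98893)/(D(-34, F(26)) + 76683) = (4345/603 + 98893)/((-51 + 289*(-1*26)) + 76683) = 59636824/(603*((-51 + 289*(-26)) + 76683)) = 59636824/(603*((-51 - 7514) + 76683)) = 59636824/(603*(-7565 + 76683)) = (59636824/603)/69118 = (59636824/603)*(1/69118) = 29818412/20839077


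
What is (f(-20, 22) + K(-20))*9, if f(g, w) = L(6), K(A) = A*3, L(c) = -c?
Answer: -594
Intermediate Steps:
K(A) = 3*A
f(g, w) = -6 (f(g, w) = -1*6 = -6)
(f(-20, 22) + K(-20))*9 = (-6 + 3*(-20))*9 = (-6 - 60)*9 = -66*9 = -594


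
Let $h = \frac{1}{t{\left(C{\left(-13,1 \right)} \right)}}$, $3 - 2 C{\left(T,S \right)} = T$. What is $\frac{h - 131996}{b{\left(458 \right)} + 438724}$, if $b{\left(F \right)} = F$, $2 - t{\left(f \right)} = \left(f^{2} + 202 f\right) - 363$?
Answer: $- \frac{57858247}{192508110} \approx -0.30055$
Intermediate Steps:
$C{\left(T,S \right)} = \frac{3}{2} - \frac{T}{2}$
$t{\left(f \right)} = 365 - f^{2} - 202 f$ ($t{\left(f \right)} = 2 - \left(\left(f^{2} + 202 f\right) - 363\right) = 2 - \left(-363 + f^{2} + 202 f\right) = 365 - f^{2} - 202 f$)
$h = - \frac{1}{1315}$ ($h = \frac{1}{365 - \left(\frac{3}{2} - - \frac{13}{2}\right)^{2} - 202 \left(\frac{3}{2} - - \frac{13}{2}\right)} = \frac{1}{365 - \left(\frac{3}{2} + \frac{13}{2}\right)^{2} - 202 \left(\frac{3}{2} + \frac{13}{2}\right)} = \frac{1}{365 - 8^{2} - 1616} = \frac{1}{365 - 64 - 1616} = \frac{1}{-1315} = - \frac{1}{1315} \approx -0.00076046$)
$\frac{h - 131996}{b{\left(458 \right)} + 438724} = \frac{- \frac{1}{1315} - 131996}{458 + 438724} = - \frac{173574741}{1315 \cdot 439182} = \left(- \frac{173574741}{1315}\right) \frac{1}{439182} = - \frac{57858247}{192508110}$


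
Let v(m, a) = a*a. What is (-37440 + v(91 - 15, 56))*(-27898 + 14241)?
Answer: 468489728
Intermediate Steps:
v(m, a) = a²
(-37440 + v(91 - 15, 56))*(-27898 + 14241) = (-37440 + 56²)*(-27898 + 14241) = (-37440 + 3136)*(-13657) = -34304*(-13657) = 468489728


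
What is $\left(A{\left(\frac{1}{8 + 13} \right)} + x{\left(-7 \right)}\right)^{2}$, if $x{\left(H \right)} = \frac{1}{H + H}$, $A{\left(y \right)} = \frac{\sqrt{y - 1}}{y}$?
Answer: $\frac{\left(1 - 28 i \sqrt{105}\right)^{2}}{196} \approx -420.0 - 2.9277 i$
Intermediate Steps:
$A{\left(y \right)} = \frac{\sqrt{-1 + y}}{y}$
$x{\left(H \right)} = \frac{1}{2 H}$
$\left(A{\left(\frac{1}{8 + 13} \right)} + x{\left(-7 \right)}\right)^{2} = \left(\frac{\sqrt{-1 + \frac{1}{8 + 13}}}{\frac{1}{8 + 13}} + \frac{1}{2 \left(-7\right)}\right)^{2} = \left(\frac{\sqrt{-1 + \frac{1}{21}}}{\frac{1}{21}} + \frac{1}{2} \left(- \frac{1}{7}\right)\right)^{2} = \left(\frac{1}{\frac{1}{21}} \sqrt{-1 + \frac{1}{21}} - \frac{1}{14}\right)^{2} = \left(21 \sqrt{- \frac{20}{21}} - \frac{1}{14}\right)^{2} = \left(21 \frac{2 i \sqrt{105}}{21} - \frac{1}{14}\right)^{2} = \left(2 i \sqrt{105} - \frac{1}{14}\right)^{2} = \left(- \frac{1}{14} + 2 i \sqrt{105}\right)^{2}$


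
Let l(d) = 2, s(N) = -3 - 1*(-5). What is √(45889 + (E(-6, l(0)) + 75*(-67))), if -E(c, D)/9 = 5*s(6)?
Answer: √40774 ≈ 201.93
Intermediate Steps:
s(N) = 2 (s(N) = -3 + 5 = 2)
E(c, D) = -90 (E(c, D) = -45*2 = -9*10 = -90)
√(45889 + (E(-6, l(0)) + 75*(-67))) = √(45889 + (-90 + 75*(-67))) = √(45889 + (-90 - 5025)) = √(45889 - 5115) = √40774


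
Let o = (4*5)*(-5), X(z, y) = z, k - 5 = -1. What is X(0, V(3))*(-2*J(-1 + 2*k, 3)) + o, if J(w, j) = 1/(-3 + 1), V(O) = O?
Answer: -100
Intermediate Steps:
k = 4 (k = 5 - 1 = 4)
J(w, j) = -1/2 (J(w, j) = 1/(-2) = -1/2)
o = -100 (o = 20*(-5) = -100)
X(0, V(3))*(-2*J(-1 + 2*k, 3)) + o = 0*(-2*(-1/2)) - 100 = 0*1 - 100 = 0 - 100 = -100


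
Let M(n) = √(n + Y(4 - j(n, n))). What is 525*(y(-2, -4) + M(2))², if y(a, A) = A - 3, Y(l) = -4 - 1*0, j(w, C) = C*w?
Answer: 24675 - 7350*I*√2 ≈ 24675.0 - 10394.0*I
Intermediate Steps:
Y(l) = -4 (Y(l) = -4 + 0 = -4)
y(a, A) = -3 + A
M(n) = √(-4 + n) (M(n) = √(n - 4) = √(-4 + n))
525*(y(-2, -4) + M(2))² = 525*((-3 - 4) + √(-4 + 2))² = 525*(-7 + √(-2))² = 525*(-7 + I*√2)²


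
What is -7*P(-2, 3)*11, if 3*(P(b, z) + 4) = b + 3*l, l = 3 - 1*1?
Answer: 616/3 ≈ 205.33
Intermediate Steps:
l = 2 (l = 3 - 1 = 2)
P(b, z) = -2 + b/3 (P(b, z) = -4 + (b + 3*2)/3 = -4 + (b + 6)/3 = -4 + (6 + b)/3 = -4 + (2 + b/3) = -2 + b/3)
-7*P(-2, 3)*11 = -7*(-2 + (1/3)*(-2))*11 = -7*(-2 - 2/3)*11 = -7*(-8/3)*11 = (56/3)*11 = 616/3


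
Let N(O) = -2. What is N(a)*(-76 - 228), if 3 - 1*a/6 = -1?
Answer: 608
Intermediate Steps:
a = 24 (a = 18 - 6*(-1) = 18 + 6 = 24)
N(a)*(-76 - 228) = -2*(-76 - 228) = -2*(-304) = 608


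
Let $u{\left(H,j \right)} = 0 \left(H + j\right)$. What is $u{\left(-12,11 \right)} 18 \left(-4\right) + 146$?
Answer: $146$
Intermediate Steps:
$u{\left(H,j \right)} = 0$
$u{\left(-12,11 \right)} 18 \left(-4\right) + 146 = 0 \cdot 18 \left(-4\right) + 146 = 0 \left(-72\right) + 146 = 0 + 146 = 146$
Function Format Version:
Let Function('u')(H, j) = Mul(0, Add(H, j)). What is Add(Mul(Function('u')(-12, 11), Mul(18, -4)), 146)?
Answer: 146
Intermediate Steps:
Function('u')(H, j) = 0
Add(Mul(Function('u')(-12, 11), Mul(18, -4)), 146) = Add(Mul(0, Mul(18, -4)), 146) = Add(Mul(0, -72), 146) = Add(0, 146) = 146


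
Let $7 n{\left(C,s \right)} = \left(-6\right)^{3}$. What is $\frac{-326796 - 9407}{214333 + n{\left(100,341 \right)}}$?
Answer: $- \frac{2353421}{1500115} \approx -1.5688$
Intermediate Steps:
$n{\left(C,s \right)} = - \frac{216}{7}$ ($n{\left(C,s \right)} = \frac{\left(-6\right)^{3}}{7} = \frac{1}{7} \left(-216\right) = - \frac{216}{7}$)
$\frac{-326796 - 9407}{214333 + n{\left(100,341 \right)}} = \frac{-326796 - 9407}{214333 - \frac{216}{7}} = - \frac{336203}{\frac{1500115}{7}} = \left(-336203\right) \frac{7}{1500115} = - \frac{2353421}{1500115}$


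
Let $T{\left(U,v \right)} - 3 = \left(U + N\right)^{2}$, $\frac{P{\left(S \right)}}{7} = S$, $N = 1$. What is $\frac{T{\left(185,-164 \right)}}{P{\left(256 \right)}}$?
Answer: $\frac{34599}{1792} \approx 19.307$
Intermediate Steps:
$P{\left(S \right)} = 7 S$
$T{\left(U,v \right)} = 3 + \left(1 + U\right)^{2}$ ($T{\left(U,v \right)} = 3 + \left(U + 1\right)^{2} = 3 + \left(1 + U\right)^{2}$)
$\frac{T{\left(185,-164 \right)}}{P{\left(256 \right)}} = \frac{3 + \left(1 + 185\right)^{2}}{7 \cdot 256} = \frac{3 + 186^{2}}{1792} = \left(3 + 34596\right) \frac{1}{1792} = 34599 \cdot \frac{1}{1792} = \frac{34599}{1792}$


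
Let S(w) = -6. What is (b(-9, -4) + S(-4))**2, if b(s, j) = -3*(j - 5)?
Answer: 441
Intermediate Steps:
b(s, j) = 15 - 3*j (b(s, j) = -3*(-5 + j) = 15 - 3*j)
(b(-9, -4) + S(-4))**2 = ((15 - 3*(-4)) - 6)**2 = ((15 + 12) - 6)**2 = (27 - 6)**2 = 21**2 = 441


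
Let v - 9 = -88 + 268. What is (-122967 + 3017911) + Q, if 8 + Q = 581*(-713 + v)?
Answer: 2590492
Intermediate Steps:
v = 189 (v = 9 + (-88 + 268) = 9 + 180 = 189)
Q = -304452 (Q = -8 + 581*(-713 + 189) = -8 + 581*(-524) = -8 - 304444 = -304452)
(-122967 + 3017911) + Q = (-122967 + 3017911) - 304452 = 2894944 - 304452 = 2590492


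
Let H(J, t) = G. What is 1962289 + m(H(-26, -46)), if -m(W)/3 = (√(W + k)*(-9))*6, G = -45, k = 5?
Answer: 1962289 + 324*I*√10 ≈ 1.9623e+6 + 1024.6*I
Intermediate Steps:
H(J, t) = -45
m(W) = 162*√(5 + W) (m(W) = -3*√(W + 5)*(-9)*6 = -3*√(5 + W)*(-9)*6 = -3*(-9*√(5 + W))*6 = -(-162)*√(5 + W) = 162*√(5 + W))
1962289 + m(H(-26, -46)) = 1962289 + 162*√(5 - 45) = 1962289 + 162*√(-40) = 1962289 + 162*(2*I*√10) = 1962289 + 324*I*√10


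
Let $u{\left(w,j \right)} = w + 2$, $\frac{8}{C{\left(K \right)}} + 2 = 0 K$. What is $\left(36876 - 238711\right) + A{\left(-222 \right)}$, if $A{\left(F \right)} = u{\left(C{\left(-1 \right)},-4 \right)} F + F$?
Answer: $-201613$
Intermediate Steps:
$C{\left(K \right)} = -4$ ($C{\left(K \right)} = \frac{8}{-2 + 0 K} = \frac{8}{-2 + 0} = \frac{8}{-2} = 8 \left(- \frac{1}{2}\right) = -4$)
$u{\left(w,j \right)} = 2 + w$
$A{\left(F \right)} = - F$ ($A{\left(F \right)} = \left(2 - 4\right) F + F = - 2 F + F = - F$)
$\left(36876 - 238711\right) + A{\left(-222 \right)} = \left(36876 - 238711\right) - -222 = -201835 + 222 = -201613$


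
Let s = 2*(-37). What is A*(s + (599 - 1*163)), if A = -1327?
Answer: -480374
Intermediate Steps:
s = -74
A*(s + (599 - 1*163)) = -1327*(-74 + (599 - 1*163)) = -1327*(-74 + (599 - 163)) = -1327*(-74 + 436) = -1327*362 = -480374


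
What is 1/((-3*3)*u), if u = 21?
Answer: -1/189 ≈ -0.0052910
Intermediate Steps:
1/((-3*3)*u) = 1/(-3*3*21) = 1/(-9*21) = 1/(-189) = -1/189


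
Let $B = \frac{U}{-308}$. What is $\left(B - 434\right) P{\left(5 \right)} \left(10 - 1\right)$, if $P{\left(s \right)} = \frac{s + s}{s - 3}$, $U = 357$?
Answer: $- \frac{861615}{44} \approx -19582.0$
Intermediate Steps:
$P{\left(s \right)} = \frac{2 s}{-3 + s}$
$B = - \frac{51}{44}$ ($B = \frac{357}{-308} = 357 \left(- \frac{1}{308}\right) = - \frac{51}{44} \approx -1.1591$)
$\left(B - 434\right) P{\left(5 \right)} \left(10 - 1\right) = \left(- \frac{51}{44} - 434\right) 2 \cdot 5 \frac{1}{-3 + 5} \left(10 - 1\right) = - \frac{19147 \cdot 2 \cdot 5 \cdot \frac{1}{2} \cdot 9}{44} = - \frac{19147 \cdot 5 \cdot 9}{44} = \left(- \frac{19147}{44}\right) 45 = - \frac{861615}{44}$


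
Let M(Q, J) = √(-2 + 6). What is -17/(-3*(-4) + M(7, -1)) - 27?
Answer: -395/14 ≈ -28.214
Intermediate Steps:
M(Q, J) = 2 (M(Q, J) = √4 = 2)
-17/(-3*(-4) + M(7, -1)) - 27 = -17/(-3*(-4) + 2) - 27 = -17/(12 + 2) - 27 = -17/14 - 27 = -395/14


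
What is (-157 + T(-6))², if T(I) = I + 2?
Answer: 25921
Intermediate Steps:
T(I) = 2 + I
(-157 + T(-6))² = (-157 + (2 - 6))² = (-157 - 4)² = (-161)² = 25921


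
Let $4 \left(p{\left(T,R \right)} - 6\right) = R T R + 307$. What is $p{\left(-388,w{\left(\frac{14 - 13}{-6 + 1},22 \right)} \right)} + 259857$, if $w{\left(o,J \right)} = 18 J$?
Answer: $- \frac{59804849}{4} \approx -1.4951 \cdot 10^{7}$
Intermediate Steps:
$p{\left(T,R \right)} = \frac{331}{4} + \frac{T R^{2}}{4}$ ($p{\left(T,R \right)} = 6 + \frac{R T R + 307}{4} = 6 + \frac{T R^{2} + 307}{4} = 6 + \frac{307 + T R^{2}}{4} = 6 + \left(\frac{307}{4} + \frac{T R^{2}}{4}\right) = \frac{331}{4} + \frac{T R^{2}}{4}$)
$p{\left(-388,w{\left(\frac{14 - 13}{-6 + 1},22 \right)} \right)} + 259857 = \left(\frac{331}{4} + \frac{1}{4} \left(-388\right) \left(18 \cdot 22\right)^{2}\right) + 259857 = \left(\frac{331}{4} + \frac{1}{4} \left(-388\right) 396^{2}\right) + 259857 = \left(\frac{331}{4} + \frac{1}{4} \left(-388\right) 156816\right) + 259857 = \left(\frac{331}{4} - 15211152\right) + 259857 = - \frac{60844277}{4} + 259857 = - \frac{59804849}{4}$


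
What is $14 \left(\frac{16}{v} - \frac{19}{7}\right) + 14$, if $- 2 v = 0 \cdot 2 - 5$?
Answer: $\frac{328}{5} \approx 65.6$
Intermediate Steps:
$v = \frac{5}{2}$ ($v = - \frac{0 \cdot 2 - 5}{2} = - \frac{0 - 5}{2} = \left(- \frac{1}{2}\right) \left(-5\right) = \frac{5}{2} \approx 2.5$)
$14 \left(\frac{16}{v} - \frac{19}{7}\right) + 14 = 14 \left(\frac{16}{\frac{5}{2}} - \frac{19}{7}\right) + 14 = 14 \left(16 \cdot \frac{2}{5} - \frac{19}{7}\right) + 14 = 14 \left(\frac{32}{5} - \frac{19}{7}\right) + 14 = 14 \cdot \frac{129}{35} + 14 = \frac{258}{5} + 14 = \frac{328}{5}$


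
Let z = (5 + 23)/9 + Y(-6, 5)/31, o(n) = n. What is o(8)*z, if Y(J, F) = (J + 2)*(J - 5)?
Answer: 10112/279 ≈ 36.244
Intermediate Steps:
Y(J, F) = (-5 + J)*(2 + J) (Y(J, F) = (2 + J)*(-5 + J) = (-5 + J)*(2 + J))
z = 1264/279 (z = (5 + 23)/9 + (-10 + (-6)² - 3*(-6))/31 = 28*(⅑) + (-10 + 36 + 18)*(1/31) = 28/9 + 44*(1/31) = 28/9 + 44/31 = 1264/279 ≈ 4.5305)
o(8)*z = 8*(1264/279) = 10112/279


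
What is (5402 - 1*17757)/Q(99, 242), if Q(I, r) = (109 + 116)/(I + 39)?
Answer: -113666/15 ≈ -7577.7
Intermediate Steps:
Q(I, r) = 225/(39 + I)
(5402 - 1*17757)/Q(99, 242) = (5402 - 1*17757)/((225/(39 + 99))) = (5402 - 17757)/((225/138)) = -12355/(225*(1/138)) = -12355/75/46 = -12355*46/75 = -113666/15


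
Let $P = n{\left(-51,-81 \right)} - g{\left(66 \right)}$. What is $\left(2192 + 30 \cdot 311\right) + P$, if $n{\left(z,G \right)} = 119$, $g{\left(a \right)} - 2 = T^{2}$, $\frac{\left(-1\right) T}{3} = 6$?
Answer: $11315$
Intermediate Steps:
$T = -18$ ($T = \left(-3\right) 6 = -18$)
$g{\left(a \right)} = 326$ ($g{\left(a \right)} = 2 + \left(-18\right)^{2} = 2 + 324 = 326$)
$P = -207$ ($P = 119 - 326 = -207$)
$\left(2192 + 30 \cdot 311\right) + P = \left(2192 + 30 \cdot 311\right) - 207 = \left(2192 + 9330\right) - 207 = 11522 - 207 = 11315$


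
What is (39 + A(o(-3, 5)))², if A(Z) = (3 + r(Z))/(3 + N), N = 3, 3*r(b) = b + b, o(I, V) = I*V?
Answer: 51529/36 ≈ 1431.4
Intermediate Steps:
r(b) = 2*b/3 (r(b) = (b + b)/3 = (2*b)/3 = 2*b/3)
A(Z) = ½ + Z/9 (A(Z) = (3 + 2*Z/3)/(3 + 3) = (3 + 2*Z/3)/6 = (3 + 2*Z/3)*(⅙) = ½ + Z/9)
(39 + A(o(-3, 5)))² = (39 + (½ + (-3*5)/9))² = (39 + (½ + (⅑)*(-15)))² = (39 + (½ - 5/3))² = (39 - 7/6)² = (227/6)² = 51529/36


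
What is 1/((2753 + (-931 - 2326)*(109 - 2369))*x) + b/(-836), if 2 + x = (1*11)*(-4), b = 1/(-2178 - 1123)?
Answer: 167982361/467377966206844 ≈ 3.5941e-7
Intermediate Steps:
b = -1/3301 (b = 1/(-3301) = -1/3301 ≈ -0.00030294)
x = -46 (x = -2 + (1*11)*(-4) = -2 + 11*(-4) = -2 - 44 = -46)
1/((2753 + (-931 - 2326)*(109 - 2369))*x) + b/(-836) = 1/((2753 + (-931 - 2326)*(109 - 2369))*(-46)) - 1/3301/(-836) = -1/46/(2753 - 3257*(-2260)) - 1/3301*(-1/836) = -1/46/(2753 + 7360820) + 1/2759636 = -1/46/7363573 + 1/2759636 = (1/7363573)*(-1/46) + 1/2759636 = -1/338724358 + 1/2759636 = 167982361/467377966206844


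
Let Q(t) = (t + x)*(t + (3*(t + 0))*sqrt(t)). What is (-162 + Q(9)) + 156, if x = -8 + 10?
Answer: 984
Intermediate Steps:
x = 2
Q(t) = (2 + t)*(t + 3*t**(3/2)) (Q(t) = (t + 2)*(t + (3*(t + 0))*sqrt(t)) = (2 + t)*(t + (3*t)*sqrt(t)) = (2 + t)*(t + 3*t**(3/2)))
(-162 + Q(9)) + 156 = (-162 + (9**2 + 2*9 + 3*9**(5/2) + 6*9**(3/2))) + 156 = (-162 + (81 + 18 + 3*243 + 6*27)) + 156 = (-162 + (81 + 18 + 729 + 162)) + 156 = (-162 + 990) + 156 = 828 + 156 = 984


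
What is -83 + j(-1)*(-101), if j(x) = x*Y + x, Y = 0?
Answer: 18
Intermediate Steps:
j(x) = x (j(x) = x*0 + x = 0 + x = x)
-83 + j(-1)*(-101) = -83 - 1*(-101) = -83 + 101 = 18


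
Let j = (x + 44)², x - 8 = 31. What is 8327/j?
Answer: 8327/6889 ≈ 1.2087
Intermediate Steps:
x = 39 (x = 8 + 31 = 39)
j = 6889 (j = (39 + 44)² = 83² = 6889)
8327/j = 8327/6889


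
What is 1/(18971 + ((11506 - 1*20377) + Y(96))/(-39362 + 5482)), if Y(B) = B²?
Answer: 6776/128547427 ≈ 5.2712e-5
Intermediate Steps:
1/(18971 + ((11506 - 1*20377) + Y(96))/(-39362 + 5482)) = 1/(18971 + ((11506 - 1*20377) + 96²)/(-39362 + 5482)) = 1/(18971 + ((11506 - 20377) + 9216)/(-33880)) = 1/(18971 + (-8871 + 9216)*(-1/33880)) = 1/(18971 + 345*(-1/33880)) = 1/(18971 - 69/6776) = 1/(128547427/6776) = 6776/128547427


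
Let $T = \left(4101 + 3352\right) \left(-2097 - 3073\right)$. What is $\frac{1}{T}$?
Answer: $- \frac{1}{38532010} \approx -2.5952 \cdot 10^{-8}$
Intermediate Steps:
$T = -38532010$ ($T = 7453 \left(-5170\right) = -38532010$)
$\frac{1}{T} = \frac{1}{-38532010} = - \frac{1}{38532010}$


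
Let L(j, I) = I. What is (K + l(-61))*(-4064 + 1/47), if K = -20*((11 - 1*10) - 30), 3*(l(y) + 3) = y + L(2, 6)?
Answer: -106709244/47 ≈ -2.2704e+6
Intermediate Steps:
l(y) = -1 + y/3 (l(y) = -3 + (y + 6)/3 = -3 + (6 + y)/3 = -3 + (2 + y/3) = -1 + y/3)
K = 580 (K = -20*((11 - 10) - 30) = -20*(1 - 30) = -20*(-29) = 580)
(K + l(-61))*(-4064 + 1/47) = (580 + (-1 + (⅓)*(-61)))*(-4064 + 1/47) = (580 + (-1 - 61/3))*(-4064 + 1/47) = (580 - 64/3)*(-191007/47) = (1676/3)*(-191007/47) = -106709244/47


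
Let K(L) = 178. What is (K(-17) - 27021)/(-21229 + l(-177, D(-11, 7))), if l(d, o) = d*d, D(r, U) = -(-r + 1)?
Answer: -26843/10100 ≈ -2.6577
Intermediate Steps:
D(r, U) = -1 + r (D(r, U) = -(1 - r) = -1 + r)
l(d, o) = d²
(K(-17) - 27021)/(-21229 + l(-177, D(-11, 7))) = (178 - 27021)/(-21229 + (-177)²) = -26843/(-21229 + 31329) = -26843/10100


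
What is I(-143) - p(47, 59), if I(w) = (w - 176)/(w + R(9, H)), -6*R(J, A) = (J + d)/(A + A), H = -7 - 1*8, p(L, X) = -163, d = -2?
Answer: 4251899/25733 ≈ 165.23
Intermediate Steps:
H = -15 (H = -7 - 8 = -15)
R(J, A) = -(-2 + J)/(12*A) (R(J, A) = -(J - 2)/(6*(A + A)) = -(-2 + J)/(6*(2*A)) = -(-2 + J)*1/(2*A)/6 = -(-2 + J)/(12*A))
I(w) = (-176 + w)/(7/180 + w) (I(w) = (w - 176)/(w + (1/12)*(2 - 1*9)/(-15)) = (-176 + w)/(w + (1/12)*(-1/15)*(2 - 9)) = (-176 + w)/(w + (1/12)*(-1/15)*(-7)) = (-176 + w)/(w + 7/180) = (-176 + w)/(7/180 + w))
I(-143) - p(47, 59) = 180*(-176 - 143)/(7 + 180*(-143)) - 1*(-163) = 180*(-319)/(7 - 25740) + 163 = 180*(-319)/(-25733) + 163 = 180*(-1/25733)*(-319) + 163 = 57420/25733 + 163 = 4251899/25733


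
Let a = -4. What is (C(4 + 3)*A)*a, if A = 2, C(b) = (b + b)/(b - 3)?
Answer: -28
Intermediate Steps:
C(b) = 2*b/(-3 + b) (C(b) = (2*b)/(-3 + b) = 2*b/(-3 + b))
(C(4 + 3)*A)*a = ((2*(4 + 3)/(-3 + (4 + 3)))*2)*(-4) = ((2*7/(-3 + 7))*2)*(-4) = ((2*7/4)*2)*(-4) = ((2*7*(¼))*2)*(-4) = ((7/2)*2)*(-4) = 7*(-4) = -28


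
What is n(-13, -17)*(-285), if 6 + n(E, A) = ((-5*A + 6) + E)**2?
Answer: -1732230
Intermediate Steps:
n(E, A) = -6 + (6 + E - 5*A)**2 (n(E, A) = -6 + ((-5*A + 6) + E)**2 = -6 + ((6 - 5*A) + E)**2 = -6 + (6 + E - 5*A)**2)
n(-13, -17)*(-285) = (-6 + (6 - 13 - 5*(-17))**2)*(-285) = (-6 + (6 - 13 + 85)**2)*(-285) = (-6 + 78**2)*(-285) = (-6 + 6084)*(-285) = 6078*(-285) = -1732230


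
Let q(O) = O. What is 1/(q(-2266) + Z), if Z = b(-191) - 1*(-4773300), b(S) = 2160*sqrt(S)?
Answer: 2385517/11381828279378 - 540*I*sqrt(191)/5690914139689 ≈ 2.0959e-7 - 1.3114e-9*I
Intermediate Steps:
Z = 4773300 + 2160*I*sqrt(191) (Z = 2160*sqrt(-191) - 1*(-4773300) = 2160*(I*sqrt(191)) + 4773300 = 2160*I*sqrt(191) + 4773300 = 4773300 + 2160*I*sqrt(191) ≈ 4.7733e+6 + 29852.0*I)
1/(q(-2266) + Z) = 1/(-2266 + (4773300 + 2160*I*sqrt(191))) = 1/(4771034 + 2160*I*sqrt(191))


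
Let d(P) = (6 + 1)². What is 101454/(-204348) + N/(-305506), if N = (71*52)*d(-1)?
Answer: -5663582809/5202461674 ≈ -1.0886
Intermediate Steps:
d(P) = 49 (d(P) = 7² = 49)
N = 180908 (N = (71*52)*49 = 3692*49 = 180908)
101454/(-204348) + N/(-305506) = 101454/(-204348) + 180908/(-305506) = 101454*(-1/204348) + 180908*(-1/305506) = -16909/34058 - 90454/152753 = -5663582809/5202461674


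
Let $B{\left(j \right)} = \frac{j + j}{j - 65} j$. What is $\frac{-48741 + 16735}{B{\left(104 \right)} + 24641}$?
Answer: $- \frac{96018}{75587} \approx -1.2703$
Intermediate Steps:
$B{\left(j \right)} = \frac{2 j^{2}}{-65 + j}$ ($B{\left(j \right)} = \frac{2 j}{-65 + j} j = \frac{2 j^{2}}{-65 + j}$)
$\frac{-48741 + 16735}{B{\left(104 \right)} + 24641} = \frac{-48741 + 16735}{\frac{2 \cdot 104^{2}}{-65 + 104} + 24641} = - \frac{32006}{2 \cdot 10816 \cdot \frac{1}{39} + 24641} = - \frac{32006}{\frac{1664}{3} + 24641} = - \frac{32006}{\frac{75587}{3}} = \left(-32006\right) \frac{3}{75587} = - \frac{96018}{75587}$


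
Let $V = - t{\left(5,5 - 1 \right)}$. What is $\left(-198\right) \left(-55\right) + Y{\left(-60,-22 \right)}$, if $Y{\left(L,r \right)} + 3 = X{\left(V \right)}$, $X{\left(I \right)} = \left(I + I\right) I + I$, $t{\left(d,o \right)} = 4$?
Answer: $10915$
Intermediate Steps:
$V = -4$ ($V = \left(-1\right) 4 = -4$)
$X{\left(I \right)} = I + 2 I^{2}$ ($X{\left(I \right)} = 2 I I + I = 2 I^{2} + I = I + 2 I^{2}$)
$Y{\left(L,r \right)} = 25$ ($Y{\left(L,r \right)} = -3 - 4 \left(1 + 2 \left(-4\right)\right) = -3 - 4 \left(1 - 8\right) = -3 - -28 = -3 + 28 = 25$)
$\left(-198\right) \left(-55\right) + Y{\left(-60,-22 \right)} = \left(-198\right) \left(-55\right) + 25 = 10890 + 25 = 10915$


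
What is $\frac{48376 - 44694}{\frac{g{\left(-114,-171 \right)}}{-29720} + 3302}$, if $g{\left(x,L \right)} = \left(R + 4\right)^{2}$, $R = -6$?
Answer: $\frac{3908180}{3504837} \approx 1.1151$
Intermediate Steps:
$g{\left(x,L \right)} = 4$ ($g{\left(x,L \right)} = \left(-6 + 4\right)^{2} = \left(-2\right)^{2} = 4$)
$\frac{48376 - 44694}{\frac{g{\left(-114,-171 \right)}}{-29720} + 3302} = \frac{48376 - 44694}{\frac{4}{-29720} + 3302} = \frac{3682}{4 \left(- \frac{1}{29720}\right) + 3302} = \frac{3682}{- \frac{1}{7430} + 3302} = \frac{3682}{\frac{24533859}{7430}} = 3682 \cdot \frac{7430}{24533859} = \frac{3908180}{3504837}$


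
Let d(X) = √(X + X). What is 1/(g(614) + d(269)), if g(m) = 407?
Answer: 407/165111 - √538/165111 ≈ 0.0023245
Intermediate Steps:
d(X) = √2*√X (d(X) = √(2*X) = √2*√X)
1/(g(614) + d(269)) = 1/(407 + √2*√269) = 1/(407 + √538)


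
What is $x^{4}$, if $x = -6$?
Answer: $1296$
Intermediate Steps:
$x^{4} = \left(-6\right)^{4} = 1296$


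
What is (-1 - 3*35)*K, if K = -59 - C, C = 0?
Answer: 6254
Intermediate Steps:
K = -59 (K = -59 - 1*0 = -59 + 0 = -59)
(-1 - 3*35)*K = (-1 - 3*35)*(-59) = (-1 - 105)*(-59) = -106*(-59) = 6254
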